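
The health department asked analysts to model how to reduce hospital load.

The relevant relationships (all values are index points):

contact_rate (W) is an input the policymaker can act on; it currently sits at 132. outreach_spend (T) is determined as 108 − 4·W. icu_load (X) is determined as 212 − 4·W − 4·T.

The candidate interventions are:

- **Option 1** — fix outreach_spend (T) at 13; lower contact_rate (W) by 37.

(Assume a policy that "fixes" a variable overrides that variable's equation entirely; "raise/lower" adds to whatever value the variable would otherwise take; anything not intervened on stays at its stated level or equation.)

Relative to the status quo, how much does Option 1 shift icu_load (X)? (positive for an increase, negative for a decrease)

Baseline:
  W = 132
  T = 108 − 4·132 = -420
  X = 212 − 4·132 − 4·(-420) = 1364
Option 1 (T := 13, W − 37):
  W = 132 − 37 = 95
  T = 13
  X = 212 − 4·95 − 4·13 = -220
Change in X: -220 − 1364 = -1584

-1584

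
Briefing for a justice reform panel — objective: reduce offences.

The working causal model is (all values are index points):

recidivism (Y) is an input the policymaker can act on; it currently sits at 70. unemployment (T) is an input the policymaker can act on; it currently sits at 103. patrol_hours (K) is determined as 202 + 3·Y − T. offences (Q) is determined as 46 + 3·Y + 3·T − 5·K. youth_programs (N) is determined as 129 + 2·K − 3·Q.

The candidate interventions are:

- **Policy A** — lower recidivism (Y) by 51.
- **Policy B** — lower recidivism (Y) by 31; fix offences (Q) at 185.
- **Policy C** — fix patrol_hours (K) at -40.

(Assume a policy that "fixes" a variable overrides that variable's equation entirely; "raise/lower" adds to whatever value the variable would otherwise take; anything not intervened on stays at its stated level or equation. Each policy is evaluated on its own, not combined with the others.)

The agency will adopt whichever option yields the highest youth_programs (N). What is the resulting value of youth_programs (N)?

Policy A (Y − 51):
  Y = 70 − 51 = 19
  T = 103
  K = 202 + 3·19 − 103 = 156
  Q = 46 + 3·19 + 3·103 − 5·156 = -368
  N = 129 + 2·156 − 3·(-368) = 1545
Policy B (Y − 31, Q := 185):
  Y = 70 − 31 = 39
  T = 103
  K = 202 + 3·39 − 103 = 216
  Q = 185
  N = 129 + 2·216 − 3·185 = 6
Policy C (K := -40):
  Y = 70
  T = 103
  K = -40
  Q = 46 + 3·70 + 3·103 − 5·(-40) = 765
  N = 129 + 2·(-40) − 3·765 = -2246
Comparing — Policy A: N=1545, Policy B: N=6, Policy C: N=-2246. Highest is 1545 (Policy A).

1545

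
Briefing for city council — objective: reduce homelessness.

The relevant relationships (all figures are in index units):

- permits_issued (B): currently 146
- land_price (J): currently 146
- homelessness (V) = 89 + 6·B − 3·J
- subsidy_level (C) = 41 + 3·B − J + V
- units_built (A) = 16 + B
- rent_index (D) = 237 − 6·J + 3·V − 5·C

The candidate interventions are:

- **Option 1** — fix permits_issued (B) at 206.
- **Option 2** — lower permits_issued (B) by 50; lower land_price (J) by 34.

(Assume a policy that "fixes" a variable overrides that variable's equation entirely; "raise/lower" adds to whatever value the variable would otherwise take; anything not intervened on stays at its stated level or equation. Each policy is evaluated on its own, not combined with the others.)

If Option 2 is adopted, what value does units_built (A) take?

112

Option 2 (B − 50, J − 34):
  B = 146 − 50 = 96
  A = 16 + 96 = 112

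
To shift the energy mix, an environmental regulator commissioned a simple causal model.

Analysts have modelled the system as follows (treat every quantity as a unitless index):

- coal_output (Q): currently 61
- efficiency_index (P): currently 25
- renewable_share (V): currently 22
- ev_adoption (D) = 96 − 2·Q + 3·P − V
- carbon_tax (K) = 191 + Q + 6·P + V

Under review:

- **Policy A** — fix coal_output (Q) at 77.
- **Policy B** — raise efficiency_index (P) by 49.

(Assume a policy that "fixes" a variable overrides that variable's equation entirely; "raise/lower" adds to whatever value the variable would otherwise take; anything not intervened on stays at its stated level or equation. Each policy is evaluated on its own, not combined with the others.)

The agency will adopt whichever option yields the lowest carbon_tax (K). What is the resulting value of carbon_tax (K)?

440

Policy A (Q := 77):
  Q = 77
  P = 25
  V = 22
  K = 191 + 77 + 6·25 + 22 = 440
Policy B (P + 49):
  Q = 61
  P = 25 + 49 = 74
  V = 22
  K = 191 + 61 + 6·74 + 22 = 718
Comparing — Policy A: K=440, Policy B: K=718. Lowest is 440 (Policy A).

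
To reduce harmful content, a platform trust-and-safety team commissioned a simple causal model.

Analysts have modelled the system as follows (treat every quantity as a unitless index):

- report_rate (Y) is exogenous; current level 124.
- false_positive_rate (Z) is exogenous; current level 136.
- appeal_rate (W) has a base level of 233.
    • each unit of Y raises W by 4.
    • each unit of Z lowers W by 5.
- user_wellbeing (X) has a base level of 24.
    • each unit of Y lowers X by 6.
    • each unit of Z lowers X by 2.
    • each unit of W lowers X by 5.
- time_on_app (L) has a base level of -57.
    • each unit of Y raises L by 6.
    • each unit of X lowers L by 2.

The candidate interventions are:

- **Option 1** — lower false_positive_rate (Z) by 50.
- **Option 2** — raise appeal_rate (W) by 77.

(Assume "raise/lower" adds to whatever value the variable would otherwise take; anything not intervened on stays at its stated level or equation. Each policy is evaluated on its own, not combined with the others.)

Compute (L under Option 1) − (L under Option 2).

Option 1 (Z − 50):
  Y = 124
  Z = 136 − 50 = 86
  W = 233 + 4·124 − 5·86 = 299
  X = 24 − 6·124 − 2·86 − 5·299 = -2387
  L = -57 + 6·124 − 2·(-2387) = 5461
Option 2 (W + 77):
  Y = 124
  Z = 136
  W = 233 + 4·124 − 5·136 (+77 from intervention) = 126
  X = 24 − 6·124 − 2·136 − 5·126 = -1622
  L = -57 + 6·124 − 2·(-1622) = 3931
L: 5461 − 3931 = 1530

1530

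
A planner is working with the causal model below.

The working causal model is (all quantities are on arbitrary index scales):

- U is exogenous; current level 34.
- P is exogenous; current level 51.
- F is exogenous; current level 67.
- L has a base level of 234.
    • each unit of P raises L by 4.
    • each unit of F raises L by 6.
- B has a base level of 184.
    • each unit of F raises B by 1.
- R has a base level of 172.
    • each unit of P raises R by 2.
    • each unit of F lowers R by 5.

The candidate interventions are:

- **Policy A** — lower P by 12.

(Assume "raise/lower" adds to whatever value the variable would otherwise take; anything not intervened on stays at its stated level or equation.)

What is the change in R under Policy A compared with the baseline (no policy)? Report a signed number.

Baseline:
  P = 51
  F = 67
  R = 172 + 2·51 − 5·67 = -61
Policy A (P − 12):
  P = 51 − 12 = 39
  F = 67
  R = 172 + 2·39 − 5·67 = -85
Change in R: -85 − (-61) = -24

-24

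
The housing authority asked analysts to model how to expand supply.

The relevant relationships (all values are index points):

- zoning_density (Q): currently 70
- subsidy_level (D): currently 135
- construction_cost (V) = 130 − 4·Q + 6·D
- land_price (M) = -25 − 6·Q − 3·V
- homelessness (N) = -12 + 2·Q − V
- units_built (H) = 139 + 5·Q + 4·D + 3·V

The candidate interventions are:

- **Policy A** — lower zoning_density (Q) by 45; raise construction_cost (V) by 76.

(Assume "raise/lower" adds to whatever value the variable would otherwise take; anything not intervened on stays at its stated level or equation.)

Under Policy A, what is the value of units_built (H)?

Policy A (Q − 45, V + 76):
  Q = 70 − 45 = 25
  D = 135
  V = 130 − 4·25 + 6·135 (+76 from intervention) = 916
  H = 139 + 5·25 + 4·135 + 3·916 = 3552

3552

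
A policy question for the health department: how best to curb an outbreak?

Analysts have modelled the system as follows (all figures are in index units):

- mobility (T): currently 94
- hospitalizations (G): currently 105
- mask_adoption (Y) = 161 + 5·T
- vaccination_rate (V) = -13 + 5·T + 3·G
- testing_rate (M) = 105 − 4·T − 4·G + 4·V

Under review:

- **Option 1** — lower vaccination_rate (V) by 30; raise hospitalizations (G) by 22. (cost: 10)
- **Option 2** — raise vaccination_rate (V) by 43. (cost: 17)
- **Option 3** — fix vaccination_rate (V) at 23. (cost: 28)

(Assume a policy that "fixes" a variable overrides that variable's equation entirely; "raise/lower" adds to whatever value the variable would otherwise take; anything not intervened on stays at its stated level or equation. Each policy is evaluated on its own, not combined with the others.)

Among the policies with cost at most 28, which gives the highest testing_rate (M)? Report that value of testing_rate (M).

Option 1 (V − 30, G + 22):
  T = 94
  G = 105 + 22 = 127
  V = -13 + 5·94 + 3·127 (−30 from intervention) = 808
  M = 105 − 4·94 − 4·127 + 4·808 = 2453
Option 2 (V + 43):
  T = 94
  G = 105
  V = -13 + 5·94 + 3·105 (+43 from intervention) = 815
  M = 105 − 4·94 − 4·105 + 4·815 = 2569
Option 3 (V := 23):
  T = 94
  G = 105
  V = 23
  M = 105 − 4·94 − 4·105 + 4·23 = -599
Comparing — Option 1: M=2453, Option 2: M=2569, Option 3: M=-599. Highest is 2569 (Option 2).

2569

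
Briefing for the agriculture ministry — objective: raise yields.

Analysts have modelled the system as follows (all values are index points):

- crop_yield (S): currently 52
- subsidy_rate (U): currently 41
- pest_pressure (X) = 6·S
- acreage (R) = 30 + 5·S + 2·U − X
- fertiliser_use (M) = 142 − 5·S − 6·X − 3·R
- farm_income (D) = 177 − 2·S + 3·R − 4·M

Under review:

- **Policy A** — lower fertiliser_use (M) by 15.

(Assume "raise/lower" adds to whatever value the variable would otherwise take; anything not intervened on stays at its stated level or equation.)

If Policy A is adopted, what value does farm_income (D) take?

8993

Policy A (M − 15):
  S = 52
  U = 41
  X = 0 + 6·52 = 312
  R = 30 + 5·52 + 2·41 − 312 = 60
  M = 142 − 5·52 − 6·312 − 3·60 (−15 from intervention) = -2185
  D = 177 − 2·52 + 3·60 − 4·(-2185) = 8993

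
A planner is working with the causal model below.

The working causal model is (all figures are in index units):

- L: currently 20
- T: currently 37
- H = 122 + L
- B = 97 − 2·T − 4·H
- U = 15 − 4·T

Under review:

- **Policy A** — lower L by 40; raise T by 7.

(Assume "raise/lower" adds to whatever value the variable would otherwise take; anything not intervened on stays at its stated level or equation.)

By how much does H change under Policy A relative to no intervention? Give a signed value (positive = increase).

-40

Baseline:
  L = 20
  H = 122 + 20 = 142
Policy A (L − 40, T + 7):
  L = 20 − 40 = -20
  H = 122 + (-20) = 102
Change in H: 102 − 142 = -40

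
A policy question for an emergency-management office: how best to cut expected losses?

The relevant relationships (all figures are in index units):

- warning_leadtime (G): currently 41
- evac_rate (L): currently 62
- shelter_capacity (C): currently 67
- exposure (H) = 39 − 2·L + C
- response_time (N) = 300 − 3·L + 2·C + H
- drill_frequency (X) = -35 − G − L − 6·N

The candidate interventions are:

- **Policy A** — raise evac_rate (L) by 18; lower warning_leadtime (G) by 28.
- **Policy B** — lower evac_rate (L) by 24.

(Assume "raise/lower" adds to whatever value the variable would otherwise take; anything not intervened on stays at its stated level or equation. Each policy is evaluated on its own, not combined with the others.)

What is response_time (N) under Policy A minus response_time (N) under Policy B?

Policy A (L + 18, G − 28):
  L = 62 + 18 = 80
  C = 67
  H = 39 − 2·80 + 67 = -54
  N = 300 − 3·80 + 2·67 + (-54) = 140
Policy B (L − 24):
  L = 62 − 24 = 38
  C = 67
  H = 39 − 2·38 + 67 = 30
  N = 300 − 3·38 + 2·67 + 30 = 350
N: 140 − 350 = -210

-210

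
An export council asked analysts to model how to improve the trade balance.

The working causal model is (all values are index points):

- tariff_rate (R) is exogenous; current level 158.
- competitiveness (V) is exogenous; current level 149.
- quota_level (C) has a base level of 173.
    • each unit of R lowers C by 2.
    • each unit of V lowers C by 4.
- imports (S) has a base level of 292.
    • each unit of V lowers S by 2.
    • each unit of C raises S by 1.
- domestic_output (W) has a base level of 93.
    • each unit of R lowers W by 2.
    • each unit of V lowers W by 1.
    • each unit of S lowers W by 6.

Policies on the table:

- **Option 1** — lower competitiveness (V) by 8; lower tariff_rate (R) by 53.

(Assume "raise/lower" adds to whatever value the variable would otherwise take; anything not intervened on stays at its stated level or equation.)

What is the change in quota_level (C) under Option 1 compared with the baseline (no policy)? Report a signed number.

Baseline:
  R = 158
  V = 149
  C = 173 − 2·158 − 4·149 = -739
Option 1 (V − 8, R − 53):
  R = 158 − 53 = 105
  V = 149 − 8 = 141
  C = 173 − 2·105 − 4·141 = -601
Change in C: -601 − (-739) = 138

138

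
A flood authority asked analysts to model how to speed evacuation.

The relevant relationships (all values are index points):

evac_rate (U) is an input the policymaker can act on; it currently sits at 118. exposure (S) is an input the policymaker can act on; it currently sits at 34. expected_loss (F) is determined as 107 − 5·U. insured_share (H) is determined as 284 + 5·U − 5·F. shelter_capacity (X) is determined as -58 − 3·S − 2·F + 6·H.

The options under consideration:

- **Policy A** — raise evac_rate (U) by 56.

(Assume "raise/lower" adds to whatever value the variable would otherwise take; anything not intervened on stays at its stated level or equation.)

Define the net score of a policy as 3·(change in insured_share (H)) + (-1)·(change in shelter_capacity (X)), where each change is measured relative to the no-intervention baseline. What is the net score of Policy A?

Baseline:
  U = 118
  S = 34
  F = 107 − 5·118 = -483
  H = 284 + 5·118 − 5·(-483) = 3289
  X = -58 − 3·34 − 2·(-483) + 6·3289 = 20540
Policy A (U + 56):
  U = 118 + 56 = 174
  S = 34
  F = 107 − 5·174 = -763
  H = 284 + 5·174 − 5·(-763) = 4969
  X = -58 − 3·34 − 2·(-763) + 6·4969 = 31180
ΔH = 4969 − 3289 = 1680; ΔX = 31180 − 20540 = 10640
Score = 3·1680 + (-1)·10640 = -5600

-5600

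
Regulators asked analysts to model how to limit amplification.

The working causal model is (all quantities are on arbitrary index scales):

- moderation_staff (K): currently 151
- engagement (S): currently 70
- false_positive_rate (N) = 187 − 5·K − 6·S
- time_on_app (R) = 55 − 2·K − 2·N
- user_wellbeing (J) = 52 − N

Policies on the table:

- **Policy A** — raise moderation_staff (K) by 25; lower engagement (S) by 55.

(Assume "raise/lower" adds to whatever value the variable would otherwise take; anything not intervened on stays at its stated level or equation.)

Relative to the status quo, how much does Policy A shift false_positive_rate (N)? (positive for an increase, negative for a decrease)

Baseline:
  K = 151
  S = 70
  N = 187 − 5·151 − 6·70 = -988
Policy A (K + 25, S − 55):
  K = 151 + 25 = 176
  S = 70 − 55 = 15
  N = 187 − 5·176 − 6·15 = -783
Change in N: -783 − (-988) = 205

205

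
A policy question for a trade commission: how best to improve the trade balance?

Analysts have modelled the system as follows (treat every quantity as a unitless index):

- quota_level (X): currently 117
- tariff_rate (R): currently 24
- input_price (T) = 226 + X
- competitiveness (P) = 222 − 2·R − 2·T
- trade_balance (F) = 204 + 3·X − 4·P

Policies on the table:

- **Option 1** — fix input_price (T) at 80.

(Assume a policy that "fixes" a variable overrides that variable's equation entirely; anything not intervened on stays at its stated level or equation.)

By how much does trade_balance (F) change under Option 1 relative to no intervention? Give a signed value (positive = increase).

Baseline:
  X = 117
  R = 24
  T = 226 + 117 = 343
  P = 222 − 2·24 − 2·343 = -512
  F = 204 + 3·117 − 4·(-512) = 2603
Option 1 (T := 80):
  X = 117
  R = 24
  T = 80
  P = 222 − 2·24 − 2·80 = 14
  F = 204 + 3·117 − 4·14 = 499
Change in F: 499 − 2603 = -2104

-2104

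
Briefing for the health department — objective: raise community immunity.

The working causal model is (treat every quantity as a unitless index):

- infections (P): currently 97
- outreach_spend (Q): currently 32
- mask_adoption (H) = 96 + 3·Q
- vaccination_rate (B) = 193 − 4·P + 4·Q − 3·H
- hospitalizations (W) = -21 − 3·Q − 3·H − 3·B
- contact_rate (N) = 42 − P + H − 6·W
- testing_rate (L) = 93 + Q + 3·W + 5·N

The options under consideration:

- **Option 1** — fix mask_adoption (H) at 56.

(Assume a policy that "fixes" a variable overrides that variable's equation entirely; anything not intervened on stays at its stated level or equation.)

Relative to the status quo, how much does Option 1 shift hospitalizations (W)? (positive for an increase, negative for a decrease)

Baseline:
  P = 97
  Q = 32
  H = 96 + 3·32 = 192
  B = 193 − 4·97 + 4·32 − 3·192 = -643
  W = -21 − 3·32 − 3·192 − 3·(-643) = 1236
Option 1 (H := 56):
  P = 97
  Q = 32
  H = 56
  B = 193 − 4·97 + 4·32 − 3·56 = -235
  W = -21 − 3·32 − 3·56 − 3·(-235) = 420
Change in W: 420 − 1236 = -816

-816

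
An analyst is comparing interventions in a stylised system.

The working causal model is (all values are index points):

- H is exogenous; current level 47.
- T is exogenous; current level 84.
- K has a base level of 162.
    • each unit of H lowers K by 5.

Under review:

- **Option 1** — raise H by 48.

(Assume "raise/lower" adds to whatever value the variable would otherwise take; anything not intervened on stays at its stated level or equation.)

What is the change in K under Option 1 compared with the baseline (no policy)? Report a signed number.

-240

Baseline:
  H = 47
  K = 162 − 5·47 = -73
Option 1 (H + 48):
  H = 47 + 48 = 95
  K = 162 − 5·95 = -313
Change in K: -313 − (-73) = -240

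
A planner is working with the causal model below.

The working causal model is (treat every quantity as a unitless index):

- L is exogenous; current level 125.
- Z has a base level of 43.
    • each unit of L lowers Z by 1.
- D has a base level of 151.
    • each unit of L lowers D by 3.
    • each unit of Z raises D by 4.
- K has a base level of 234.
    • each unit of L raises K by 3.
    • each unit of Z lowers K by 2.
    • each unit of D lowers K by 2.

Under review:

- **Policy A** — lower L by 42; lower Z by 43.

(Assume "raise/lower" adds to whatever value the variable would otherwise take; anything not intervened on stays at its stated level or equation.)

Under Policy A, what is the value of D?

Policy A (L − 42, Z − 43):
  L = 125 − 42 = 83
  Z = 43 − 83 (−43 from intervention) = -83
  D = 151 − 3·83 + 4·(-83) = -430

-430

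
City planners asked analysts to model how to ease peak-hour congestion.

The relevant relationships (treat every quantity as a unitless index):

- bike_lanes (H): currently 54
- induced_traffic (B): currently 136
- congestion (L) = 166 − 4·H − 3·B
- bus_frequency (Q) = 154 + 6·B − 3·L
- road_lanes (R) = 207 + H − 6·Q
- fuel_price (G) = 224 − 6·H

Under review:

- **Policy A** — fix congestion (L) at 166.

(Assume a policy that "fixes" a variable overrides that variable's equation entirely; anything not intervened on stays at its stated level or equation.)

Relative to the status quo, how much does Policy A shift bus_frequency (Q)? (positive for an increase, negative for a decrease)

-1872

Baseline:
  H = 54
  B = 136
  L = 166 − 4·54 − 3·136 = -458
  Q = 154 + 6·136 − 3·(-458) = 2344
Policy A (L := 166):
  H = 54
  B = 136
  L = 166
  Q = 154 + 6·136 − 3·166 = 472
Change in Q: 472 − 2344 = -1872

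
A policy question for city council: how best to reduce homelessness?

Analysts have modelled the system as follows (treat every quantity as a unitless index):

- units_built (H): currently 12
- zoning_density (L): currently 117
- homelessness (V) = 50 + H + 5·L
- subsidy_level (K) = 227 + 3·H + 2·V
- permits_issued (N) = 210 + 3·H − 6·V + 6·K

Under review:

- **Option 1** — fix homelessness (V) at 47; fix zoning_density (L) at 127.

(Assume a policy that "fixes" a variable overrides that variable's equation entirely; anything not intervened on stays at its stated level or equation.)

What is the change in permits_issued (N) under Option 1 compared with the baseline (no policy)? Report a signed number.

-3600

Baseline:
  H = 12
  L = 117
  V = 50 + 12 + 5·117 = 647
  K = 227 + 3·12 + 2·647 = 1557
  N = 210 + 3·12 − 6·647 + 6·1557 = 5706
Option 1 (V := 47, L := 127):
  H = 12
  L = 127
  V = 47
  K = 227 + 3·12 + 2·47 = 357
  N = 210 + 3·12 − 6·47 + 6·357 = 2106
Change in N: 2106 − 5706 = -3600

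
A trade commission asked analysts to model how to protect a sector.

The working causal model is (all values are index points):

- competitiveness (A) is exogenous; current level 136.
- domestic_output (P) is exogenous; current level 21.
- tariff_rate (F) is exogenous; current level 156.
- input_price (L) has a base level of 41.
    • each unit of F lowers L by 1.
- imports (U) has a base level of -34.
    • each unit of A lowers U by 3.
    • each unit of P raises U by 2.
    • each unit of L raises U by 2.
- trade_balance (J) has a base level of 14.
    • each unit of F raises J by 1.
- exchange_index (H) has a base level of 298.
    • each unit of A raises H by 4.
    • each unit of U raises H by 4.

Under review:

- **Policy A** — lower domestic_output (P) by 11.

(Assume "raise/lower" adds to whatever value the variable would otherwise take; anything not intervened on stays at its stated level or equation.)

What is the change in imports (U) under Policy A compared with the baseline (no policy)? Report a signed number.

Baseline:
  A = 136
  P = 21
  F = 156
  L = 41 − 156 = -115
  U = -34 − 3·136 + 2·21 + 2·(-115) = -630
Policy A (P − 11):
  A = 136
  P = 21 − 11 = 10
  F = 156
  L = 41 − 156 = -115
  U = -34 − 3·136 + 2·10 + 2·(-115) = -652
Change in U: -652 − (-630) = -22

-22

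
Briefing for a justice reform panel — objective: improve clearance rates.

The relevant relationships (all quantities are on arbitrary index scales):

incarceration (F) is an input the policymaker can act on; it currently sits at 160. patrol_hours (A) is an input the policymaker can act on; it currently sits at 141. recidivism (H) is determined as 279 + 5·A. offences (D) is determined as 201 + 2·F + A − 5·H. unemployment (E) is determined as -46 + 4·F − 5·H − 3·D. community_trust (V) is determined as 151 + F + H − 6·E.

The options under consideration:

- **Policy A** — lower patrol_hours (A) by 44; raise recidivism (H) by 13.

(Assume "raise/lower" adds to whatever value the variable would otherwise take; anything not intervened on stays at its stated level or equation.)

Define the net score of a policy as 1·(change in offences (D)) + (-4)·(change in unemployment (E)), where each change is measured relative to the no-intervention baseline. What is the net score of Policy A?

Baseline:
  F = 160
  A = 141
  H = 279 + 5·141 = 984
  D = 201 + 2·160 + 141 − 5·984 = -4258
  E = -46 + 4·160 − 5·984 − 3·(-4258) = 8448
Policy A (A − 44, H + 13):
  F = 160
  A = 141 − 44 = 97
  H = 279 + 5·97 (+13 from intervention) = 777
  D = 201 + 2·160 + 97 − 5·777 = -3267
  E = -46 + 4·160 − 5·777 − 3·(-3267) = 6510
ΔD = -3267 − (-4258) = 991; ΔE = 6510 − 8448 = -1938
Score = 1·991 + (-4)·(-1938) = 8743

8743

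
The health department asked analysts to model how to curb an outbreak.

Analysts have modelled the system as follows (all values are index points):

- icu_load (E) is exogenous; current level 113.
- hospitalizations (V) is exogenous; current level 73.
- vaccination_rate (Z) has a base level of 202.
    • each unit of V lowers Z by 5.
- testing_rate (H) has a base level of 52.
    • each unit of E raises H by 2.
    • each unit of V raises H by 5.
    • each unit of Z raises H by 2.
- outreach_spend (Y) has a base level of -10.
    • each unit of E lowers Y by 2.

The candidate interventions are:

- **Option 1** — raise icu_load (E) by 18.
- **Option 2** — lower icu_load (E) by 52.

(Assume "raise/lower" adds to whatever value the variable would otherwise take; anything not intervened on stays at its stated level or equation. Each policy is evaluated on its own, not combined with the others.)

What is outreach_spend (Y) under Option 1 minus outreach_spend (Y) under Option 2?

-140

Option 1 (E + 18):
  E = 113 + 18 = 131
  Y = -10 − 2·131 = -272
Option 2 (E − 52):
  E = 113 − 52 = 61
  Y = -10 − 2·61 = -132
Y: -272 − (-132) = -140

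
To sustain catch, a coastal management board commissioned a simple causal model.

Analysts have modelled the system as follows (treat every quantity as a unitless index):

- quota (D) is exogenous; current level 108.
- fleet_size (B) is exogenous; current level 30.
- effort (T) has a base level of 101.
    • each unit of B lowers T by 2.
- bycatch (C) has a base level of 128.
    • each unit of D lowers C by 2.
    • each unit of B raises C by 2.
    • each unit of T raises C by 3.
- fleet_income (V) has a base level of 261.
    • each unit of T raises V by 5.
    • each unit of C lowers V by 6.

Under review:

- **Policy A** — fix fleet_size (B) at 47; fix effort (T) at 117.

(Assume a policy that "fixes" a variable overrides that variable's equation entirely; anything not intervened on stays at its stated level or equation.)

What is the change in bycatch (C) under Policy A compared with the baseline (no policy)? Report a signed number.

Baseline:
  D = 108
  B = 30
  T = 101 − 2·30 = 41
  C = 128 − 2·108 + 2·30 + 3·41 = 95
Policy A (B := 47, T := 117):
  D = 108
  B = 47
  T = 117
  C = 128 − 2·108 + 2·47 + 3·117 = 357
Change in C: 357 − 95 = 262

262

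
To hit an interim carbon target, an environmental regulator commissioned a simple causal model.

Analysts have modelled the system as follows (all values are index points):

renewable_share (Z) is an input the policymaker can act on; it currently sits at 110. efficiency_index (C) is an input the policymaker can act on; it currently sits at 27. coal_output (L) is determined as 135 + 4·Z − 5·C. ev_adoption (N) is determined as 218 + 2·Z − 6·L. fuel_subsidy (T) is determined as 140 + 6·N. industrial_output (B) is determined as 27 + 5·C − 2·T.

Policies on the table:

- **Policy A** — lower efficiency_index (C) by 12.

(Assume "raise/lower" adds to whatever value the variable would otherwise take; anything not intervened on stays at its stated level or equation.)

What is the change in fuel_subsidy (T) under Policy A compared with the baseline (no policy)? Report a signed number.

Baseline:
  Z = 110
  C = 27
  L = 135 + 4·110 − 5·27 = 440
  N = 218 + 2·110 − 6·440 = -2202
  T = 140 + 6·(-2202) = -13072
Policy A (C − 12):
  Z = 110
  C = 27 − 12 = 15
  L = 135 + 4·110 − 5·15 = 500
  N = 218 + 2·110 − 6·500 = -2562
  T = 140 + 6·(-2562) = -15232
Change in T: -15232 − (-13072) = -2160

-2160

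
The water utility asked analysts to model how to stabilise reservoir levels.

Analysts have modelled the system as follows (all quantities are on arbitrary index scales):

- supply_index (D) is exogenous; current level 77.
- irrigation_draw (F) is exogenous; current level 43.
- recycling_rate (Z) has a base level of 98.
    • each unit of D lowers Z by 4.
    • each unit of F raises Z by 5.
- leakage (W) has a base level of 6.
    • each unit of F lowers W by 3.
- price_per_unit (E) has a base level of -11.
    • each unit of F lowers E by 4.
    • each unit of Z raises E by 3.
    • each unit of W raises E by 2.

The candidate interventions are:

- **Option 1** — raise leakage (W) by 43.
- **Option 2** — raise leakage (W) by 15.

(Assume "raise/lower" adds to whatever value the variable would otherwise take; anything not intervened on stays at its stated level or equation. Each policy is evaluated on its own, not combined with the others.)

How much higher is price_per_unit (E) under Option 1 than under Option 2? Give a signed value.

56

Option 1 (W + 43):
  D = 77
  F = 43
  Z = 98 − 4·77 + 5·43 = 5
  W = 6 − 3·43 (+43 from intervention) = -80
  E = -11 − 4·43 + 3·5 + 2·(-80) = -328
Option 2 (W + 15):
  D = 77
  F = 43
  Z = 98 − 4·77 + 5·43 = 5
  W = 6 − 3·43 (+15 from intervention) = -108
  E = -11 − 4·43 + 3·5 + 2·(-108) = -384
E: -328 − (-384) = 56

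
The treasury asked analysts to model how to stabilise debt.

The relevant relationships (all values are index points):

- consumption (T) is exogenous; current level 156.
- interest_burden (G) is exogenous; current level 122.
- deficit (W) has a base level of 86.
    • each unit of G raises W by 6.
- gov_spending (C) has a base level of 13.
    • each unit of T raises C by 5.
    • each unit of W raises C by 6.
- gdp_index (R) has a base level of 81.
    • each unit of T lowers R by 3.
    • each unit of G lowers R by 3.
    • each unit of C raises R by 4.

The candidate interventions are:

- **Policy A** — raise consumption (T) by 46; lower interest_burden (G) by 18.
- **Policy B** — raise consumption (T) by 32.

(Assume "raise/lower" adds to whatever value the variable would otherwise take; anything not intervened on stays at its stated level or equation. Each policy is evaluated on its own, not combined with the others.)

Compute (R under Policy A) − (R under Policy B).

Policy A (T + 46, G − 18):
  T = 156 + 46 = 202
  G = 122 − 18 = 104
  W = 86 + 6·104 = 710
  C = 13 + 5·202 + 6·710 = 5283
  R = 81 − 3·202 − 3·104 + 4·5283 = 20295
Policy B (T + 32):
  T = 156 + 32 = 188
  G = 122
  W = 86 + 6·122 = 818
  C = 13 + 5·188 + 6·818 = 5861
  R = 81 − 3·188 − 3·122 + 4·5861 = 22595
R: 20295 − 22595 = -2300

-2300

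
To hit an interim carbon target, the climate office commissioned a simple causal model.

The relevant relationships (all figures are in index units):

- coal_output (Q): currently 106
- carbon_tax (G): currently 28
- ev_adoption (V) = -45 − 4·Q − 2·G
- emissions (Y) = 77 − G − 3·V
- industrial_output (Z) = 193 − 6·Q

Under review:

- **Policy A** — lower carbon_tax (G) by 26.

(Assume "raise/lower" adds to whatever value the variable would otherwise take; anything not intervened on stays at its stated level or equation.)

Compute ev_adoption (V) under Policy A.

-473

Policy A (G − 26):
  Q = 106
  G = 28 − 26 = 2
  V = -45 − 4·106 − 2·2 = -473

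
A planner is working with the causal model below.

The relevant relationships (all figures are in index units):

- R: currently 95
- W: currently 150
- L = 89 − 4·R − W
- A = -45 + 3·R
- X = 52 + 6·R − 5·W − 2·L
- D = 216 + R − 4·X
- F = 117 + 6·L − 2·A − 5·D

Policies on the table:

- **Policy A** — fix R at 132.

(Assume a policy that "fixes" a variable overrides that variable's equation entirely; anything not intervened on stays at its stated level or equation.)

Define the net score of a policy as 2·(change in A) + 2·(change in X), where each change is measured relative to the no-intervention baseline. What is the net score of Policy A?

Baseline:
  R = 95
  W = 150
  L = 89 − 4·95 − 150 = -441
  A = -45 + 3·95 = 240
  X = 52 + 6·95 − 5·150 − 2·(-441) = 754
Policy A (R := 132):
  R = 132
  W = 150
  L = 89 − 4·132 − 150 = -589
  A = -45 + 3·132 = 351
  X = 52 + 6·132 − 5·150 − 2·(-589) = 1272
ΔA = 351 − 240 = 111; ΔX = 1272 − 754 = 518
Score = 2·111 + 2·518 = 1258

1258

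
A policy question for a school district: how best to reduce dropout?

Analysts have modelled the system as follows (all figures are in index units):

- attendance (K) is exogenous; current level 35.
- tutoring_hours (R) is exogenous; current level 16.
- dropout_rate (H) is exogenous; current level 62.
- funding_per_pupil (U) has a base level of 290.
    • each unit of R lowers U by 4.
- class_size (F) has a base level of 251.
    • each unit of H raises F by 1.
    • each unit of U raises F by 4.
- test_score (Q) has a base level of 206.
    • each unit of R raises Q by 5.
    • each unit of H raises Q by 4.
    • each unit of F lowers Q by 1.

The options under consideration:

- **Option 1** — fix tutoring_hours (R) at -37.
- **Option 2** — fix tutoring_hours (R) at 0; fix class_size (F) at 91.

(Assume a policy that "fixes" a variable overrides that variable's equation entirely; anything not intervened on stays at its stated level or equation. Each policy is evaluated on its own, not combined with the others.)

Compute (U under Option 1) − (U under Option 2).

148

Option 1 (R := -37):
  R = -37
  U = 290 − 4·(-37) = 438
Option 2 (R := 0, F := 91):
  R = 0
  U = 290 − 4·0 = 290
U: 438 − 290 = 148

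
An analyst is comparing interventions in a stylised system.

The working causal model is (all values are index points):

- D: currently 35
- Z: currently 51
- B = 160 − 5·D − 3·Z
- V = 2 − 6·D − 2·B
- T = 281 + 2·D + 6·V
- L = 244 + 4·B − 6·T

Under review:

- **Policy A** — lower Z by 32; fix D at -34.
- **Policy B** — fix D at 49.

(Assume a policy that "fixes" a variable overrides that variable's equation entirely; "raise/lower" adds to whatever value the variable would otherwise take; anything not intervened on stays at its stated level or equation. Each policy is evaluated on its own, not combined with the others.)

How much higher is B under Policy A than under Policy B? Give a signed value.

Policy A (Z − 32, D := -34):
  D = -34
  Z = 51 − 32 = 19
  B = 160 − 5·(-34) − 3·19 = 273
Policy B (D := 49):
  D = 49
  Z = 51
  B = 160 − 5·49 − 3·51 = -238
B: 273 − (-238) = 511

511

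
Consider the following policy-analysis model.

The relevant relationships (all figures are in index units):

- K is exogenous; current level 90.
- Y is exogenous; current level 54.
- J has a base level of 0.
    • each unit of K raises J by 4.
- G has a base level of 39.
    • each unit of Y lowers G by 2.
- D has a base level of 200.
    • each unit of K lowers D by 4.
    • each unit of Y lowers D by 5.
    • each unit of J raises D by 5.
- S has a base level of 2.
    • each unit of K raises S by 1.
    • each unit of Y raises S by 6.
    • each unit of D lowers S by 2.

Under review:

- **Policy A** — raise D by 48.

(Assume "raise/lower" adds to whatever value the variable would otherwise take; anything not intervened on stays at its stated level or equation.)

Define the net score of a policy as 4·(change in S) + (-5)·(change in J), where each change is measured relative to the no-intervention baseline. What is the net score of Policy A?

-384

Baseline:
  K = 90
  Y = 54
  J = 0 + 4·90 = 360
  D = 200 − 4·90 − 5·54 + 5·360 = 1370
  S = 2 + 90 + 6·54 − 2·1370 = -2324
Policy A (D + 48):
  K = 90
  Y = 54
  J = 0 + 4·90 = 360
  D = 200 − 4·90 − 5·54 + 5·360 (+48 from intervention) = 1418
  S = 2 + 90 + 6·54 − 2·1418 = -2420
ΔS = -2420 − (-2324) = -96; ΔJ = 360 − 360 = 0
Score = 4·(-96) + (-5)·0 = -384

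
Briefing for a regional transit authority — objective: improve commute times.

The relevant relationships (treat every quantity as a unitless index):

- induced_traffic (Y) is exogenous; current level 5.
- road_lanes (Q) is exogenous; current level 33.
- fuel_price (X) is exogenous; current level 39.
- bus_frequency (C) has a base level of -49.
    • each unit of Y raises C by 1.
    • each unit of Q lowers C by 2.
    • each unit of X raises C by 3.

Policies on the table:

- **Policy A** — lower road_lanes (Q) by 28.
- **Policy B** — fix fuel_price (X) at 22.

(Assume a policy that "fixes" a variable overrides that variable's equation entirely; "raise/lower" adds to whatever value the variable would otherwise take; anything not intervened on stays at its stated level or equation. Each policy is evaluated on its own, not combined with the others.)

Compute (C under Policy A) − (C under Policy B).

Policy A (Q − 28):
  Y = 5
  Q = 33 − 28 = 5
  X = 39
  C = -49 + 5 − 2·5 + 3·39 = 63
Policy B (X := 22):
  Y = 5
  Q = 33
  X = 22
  C = -49 + 5 − 2·33 + 3·22 = -44
C: 63 − (-44) = 107

107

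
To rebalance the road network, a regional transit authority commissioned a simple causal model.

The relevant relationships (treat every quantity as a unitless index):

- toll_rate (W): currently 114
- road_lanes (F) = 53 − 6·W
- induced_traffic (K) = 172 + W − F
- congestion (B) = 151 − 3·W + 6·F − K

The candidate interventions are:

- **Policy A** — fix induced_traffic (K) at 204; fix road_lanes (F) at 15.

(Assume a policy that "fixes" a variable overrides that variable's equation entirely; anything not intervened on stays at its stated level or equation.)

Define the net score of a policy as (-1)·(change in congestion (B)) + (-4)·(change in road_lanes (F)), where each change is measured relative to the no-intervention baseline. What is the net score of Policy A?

Baseline:
  W = 114
  F = 53 − 6·114 = -631
  K = 172 + 114 − (-631) = 917
  B = 151 − 3·114 + 6·(-631) − 917 = -4894
Policy A (K := 204, F := 15):
  W = 114
  F = 15
  K = 204
  B = 151 − 3·114 + 6·15 − 204 = -305
ΔB = -305 − (-4894) = 4589; ΔF = 15 − (-631) = 646
Score = (-1)·4589 + (-4)·646 = -7173

-7173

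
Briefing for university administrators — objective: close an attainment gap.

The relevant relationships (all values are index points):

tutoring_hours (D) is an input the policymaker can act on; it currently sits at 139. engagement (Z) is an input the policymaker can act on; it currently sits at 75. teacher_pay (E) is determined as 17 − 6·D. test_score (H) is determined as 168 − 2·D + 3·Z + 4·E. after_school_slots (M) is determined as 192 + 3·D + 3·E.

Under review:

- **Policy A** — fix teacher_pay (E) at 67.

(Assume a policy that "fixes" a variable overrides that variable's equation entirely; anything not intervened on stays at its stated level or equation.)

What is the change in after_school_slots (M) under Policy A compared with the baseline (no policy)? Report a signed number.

Baseline:
  D = 139
  E = 17 − 6·139 = -817
  M = 192 + 3·139 + 3·(-817) = -1842
Policy A (E := 67):
  D = 139
  E = 67
  M = 192 + 3·139 + 3·67 = 810
Change in M: 810 − (-1842) = 2652

2652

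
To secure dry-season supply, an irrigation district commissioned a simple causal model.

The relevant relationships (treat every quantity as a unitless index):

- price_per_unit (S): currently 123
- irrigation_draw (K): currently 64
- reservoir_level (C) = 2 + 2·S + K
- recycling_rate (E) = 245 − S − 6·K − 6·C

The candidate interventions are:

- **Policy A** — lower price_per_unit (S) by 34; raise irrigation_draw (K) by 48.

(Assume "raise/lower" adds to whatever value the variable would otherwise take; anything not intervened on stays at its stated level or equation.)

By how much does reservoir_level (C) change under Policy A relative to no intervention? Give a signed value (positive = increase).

-20

Baseline:
  S = 123
  K = 64
  C = 2 + 2·123 + 64 = 312
Policy A (S − 34, K + 48):
  S = 123 − 34 = 89
  K = 64 + 48 = 112
  C = 2 + 2·89 + 112 = 292
Change in C: 292 − 312 = -20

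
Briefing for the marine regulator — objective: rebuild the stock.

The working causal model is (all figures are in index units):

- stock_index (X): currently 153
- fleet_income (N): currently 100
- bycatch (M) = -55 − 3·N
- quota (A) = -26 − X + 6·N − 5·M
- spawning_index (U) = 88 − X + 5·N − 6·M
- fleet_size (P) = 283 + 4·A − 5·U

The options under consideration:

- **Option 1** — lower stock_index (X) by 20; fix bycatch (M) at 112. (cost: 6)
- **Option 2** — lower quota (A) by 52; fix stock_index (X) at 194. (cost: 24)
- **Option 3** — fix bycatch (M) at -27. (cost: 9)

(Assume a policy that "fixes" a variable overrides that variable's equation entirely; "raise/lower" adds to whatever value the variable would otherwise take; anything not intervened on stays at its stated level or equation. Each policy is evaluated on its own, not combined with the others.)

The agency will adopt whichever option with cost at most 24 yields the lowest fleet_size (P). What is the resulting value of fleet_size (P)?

-3925

Option 1 (X − 20, M := 112):
  X = 153 − 20 = 133
  N = 100
  M = 112
  A = -26 − 133 + 6·100 − 5·112 = -119
  U = 88 − 133 + 5·100 − 6·112 = -217
  P = 283 + 4·(-119) − 5·(-217) = 892
Option 2 (A − 52, X := 194):
  X = 194
  N = 100
  M = -55 − 3·100 = -355
  A = -26 − 194 + 6·100 − 5·(-355) (−52 from intervention) = 2103
  U = 88 − 194 + 5·100 − 6·(-355) = 2524
  P = 283 + 4·2103 − 5·2524 = -3925
Option 3 (M := -27):
  X = 153
  N = 100
  M = -27
  A = -26 − 153 + 6·100 − 5·(-27) = 556
  U = 88 − 153 + 5·100 − 6·(-27) = 597
  P = 283 + 4·556 − 5·597 = -478
Comparing — Option 1: P=892, Option 2: P=-3925, Option 3: P=-478. Lowest is -3925 (Option 2).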